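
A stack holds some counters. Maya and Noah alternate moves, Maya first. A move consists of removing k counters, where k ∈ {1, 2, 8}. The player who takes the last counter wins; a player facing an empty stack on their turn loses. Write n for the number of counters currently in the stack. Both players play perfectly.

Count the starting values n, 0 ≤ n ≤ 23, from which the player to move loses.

Positions with no move are L. A position that does have a move is losing for the player to move precisely when every available move leads to a winning position for the opponent. Fill in the labels:
n=0: no move → L
n=1: can move to 0, which is L ⇒ W
n=2: can move to 0, which is L ⇒ W
n=3: moves to 2(W), 1(W); every one is W ⇒ L
n=4: can move to 3, which is L ⇒ W
n=5: can move to 3, which is L ⇒ W
n=6: moves to 5(W), 4(W); every one is W ⇒ L
n=7: can move to 6, which is L ⇒ W
n=8: can move to 6, which is L ⇒ W
n=9: moves to 8(W), 7(W), 1(W); every one is W ⇒ L
n=10: can move to 9, which is L ⇒ W
n=11: can move to 9, which is L ⇒ W
n=12: moves to 11(W), 10(W), 4(W); every one is W ⇒ L
n=13: can move to 12, which is L ⇒ W
n=14: can move to 12, which is L ⇒ W
n=15: moves to 14(W), 13(W), 7(W); every one is W ⇒ L
n=16: can move to 15, which is L ⇒ W
n=17: can move to 15, which is L ⇒ W
n=18: moves to 17(W), 16(W), 10(W); every one is W ⇒ L
n=19: can move to 18, which is L ⇒ W
n=20: can move to 18, which is L ⇒ W
n=21: moves to 20(W), 19(W), 13(W); every one is W ⇒ L
n=22: can move to 21, which is L ⇒ W
n=23: can move to 21, which is L ⇒ W
L entries with 0 ≤ n ≤ 23: n = 0, 3, 6, 9, 12, 15, 18, 21; that makes 8.

8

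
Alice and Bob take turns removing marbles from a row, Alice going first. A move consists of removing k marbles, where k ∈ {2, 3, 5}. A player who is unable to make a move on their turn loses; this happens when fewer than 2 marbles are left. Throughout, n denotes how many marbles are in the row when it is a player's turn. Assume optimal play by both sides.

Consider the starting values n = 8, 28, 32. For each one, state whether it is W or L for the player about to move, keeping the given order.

Classify positions by backward induction: terminal positions (no move available) are L. From any other position, the mover wins iff some move reaches an L.
n=0: no move → L
n=1: no move → L
n=2: reaches L-position 0 → W
n=3: reaches L-position 1 → W
n=4: reaches L-position 1 → W
n=5: reaches L-position 0 → W
n=6: reaches L-position 1 → W
n=7: only reaches 5(W), 4(W), 2(W), all W → L
n=8: only reaches 6(W), 5(W), 3(W), all W → L
n=9: reaches L-position 7 → W
n=10: reaches L-position 8 → W
n=11: reaches L-position 8 → W
n=12: reaches L-position 7 → W
n=13: reaches L-position 8 → W
n=14: only reaches 12(W), 11(W), 9(W), all W → L
n=15: only reaches 13(W), 12(W), 10(W), all W → L
n=16: reaches L-position 14 → W
n=17: reaches L-position 15 → W
n=18: reaches L-position 15 → W
n=19: reaches L-position 14 → W
n=20: reaches L-position 15 → W
n=21: only reaches 19(W), 18(W), 16(W), all W → L
n=22: only reaches 20(W), 19(W), 17(W), all W → L
n=23: reaches L-position 21 → W
n=24: reaches L-position 22 → W
n=25: reaches L-position 22 → W
n=26: reaches L-position 21 → W
n=27: reaches L-position 22 → W
n=28: only reaches 26(W), 25(W), 23(W), all W → L
n=29: only reaches 27(W), 26(W), 24(W), all W → L
n=30: reaches L-position 28 → W
n=31: reaches L-position 29 → W
n=32: reaches L-position 29 → W

8: L, 28: L, 32: W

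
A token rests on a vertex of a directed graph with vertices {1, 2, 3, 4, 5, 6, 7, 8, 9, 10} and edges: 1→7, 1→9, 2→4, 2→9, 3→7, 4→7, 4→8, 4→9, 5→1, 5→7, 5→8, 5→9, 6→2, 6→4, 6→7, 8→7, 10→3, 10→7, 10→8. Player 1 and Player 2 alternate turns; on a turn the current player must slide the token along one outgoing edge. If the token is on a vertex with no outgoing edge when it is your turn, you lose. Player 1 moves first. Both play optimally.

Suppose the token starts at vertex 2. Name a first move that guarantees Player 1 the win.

Move to 9.

Work bottom-up. With no move the player to move loses. Otherwise the position is W if at least one move leads to an L position for the opponent, and L if every move leads to a W.
Every edge goes from a vertex to one that appears earlier in the order 9, 7, 8, 4, 2, 1, 6, 3, 10, 5, so processing vertices in that order labels each vertex after all of its successors.
9: no outgoing edge → L
7: no outgoing edge → L
8: reaches L-position 7 → W
4: reaches L-position 7 → W
2: reaches L-position 9 → W
1: reaches L-position 7 → W
6: reaches L-position 7 → W
3: reaches L-position 7 → W
10: reaches L-position 7 → W
5: reaches L-position 7 → W
From 2, the L positions reachable in one move are: 9.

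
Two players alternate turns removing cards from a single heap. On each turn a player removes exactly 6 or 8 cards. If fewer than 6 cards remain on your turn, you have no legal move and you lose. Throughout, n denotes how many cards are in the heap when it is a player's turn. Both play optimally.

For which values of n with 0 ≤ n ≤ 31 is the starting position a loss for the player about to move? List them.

0, 1, 2, 3, 4, 5, 14, 15, 16, 17, 18, 19, 28, 29, 30, 31

Work bottom-up. With no move the player to move loses. Otherwise the position is W if at least one move leads to an L position for the opponent, and L if every move leads to a W.
n=0: no move → L
n=1: no move → L
n=2: no move → L
n=3: no move → L
n=4: no move → L
n=5: no move → L
n=6: can move to 0, which is L ⇒ W
n=7: can move to 1, which is L ⇒ W
n=8: can move to 2, which is L ⇒ W
n=9: can move to 3, which is L ⇒ W
n=10: can move to 4, which is L ⇒ W
n=11: can move to 5, which is L ⇒ W
n=12: can move to 4, which is L ⇒ W
n=13: can move to 5, which is L ⇒ W
n=14: moves to 8(W), 6(W); every one is W ⇒ L
n=15: moves to 9(W), 7(W); every one is W ⇒ L
n=16: moves to 10(W), 8(W); every one is W ⇒ L
n=17: moves to 11(W), 9(W); every one is W ⇒ L
n=18: moves to 12(W), 10(W); every one is W ⇒ L
n=19: moves to 13(W), 11(W); every one is W ⇒ L
n=20: can move to 14, which is L ⇒ W
n=21: can move to 15, which is L ⇒ W
n=22: can move to 16, which is L ⇒ W
n=23: can move to 17, which is L ⇒ W
n=24: can move to 18, which is L ⇒ W
n=25: can move to 19, which is L ⇒ W
n=26: can move to 18, which is L ⇒ W
n=27: can move to 19, which is L ⇒ W
n=28: moves to 22(W), 20(W); every one is W ⇒ L
n=29: moves to 23(W), 21(W); every one is W ⇒ L
n=30: moves to 24(W), 22(W); every one is W ⇒ L
n=31: moves to 25(W), 23(W); every one is W ⇒ L
The losing starting values of n are exactly the entries labelled L in this table (16 of them).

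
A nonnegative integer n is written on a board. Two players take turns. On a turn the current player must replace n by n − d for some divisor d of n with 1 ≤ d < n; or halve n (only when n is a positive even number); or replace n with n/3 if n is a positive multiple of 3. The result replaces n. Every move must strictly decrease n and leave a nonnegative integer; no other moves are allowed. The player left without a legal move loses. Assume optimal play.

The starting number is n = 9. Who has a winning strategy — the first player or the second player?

The second player wins.

Build the W/L table. Terminal = L. A non-terminal position is W if it has a move to some L; otherwise it is L.
n=0: no move → L
n=1: no move → L
n=2: reaches L-position 1 → W
n=3: reaches L-position 1 → W
n=4: only reaches 2(W), 3(W), all W → L
n=5: reaches L-position 4 → W
n=6: reaches L-position 4 → W
n=7: only reaches 6(W), which is W → L
n=8: reaches L-position 4 → W
n=9: only reaches 3(W), 6(W), 8(W), all W → L
Every move from 9 reaches a W position, so the mover loses.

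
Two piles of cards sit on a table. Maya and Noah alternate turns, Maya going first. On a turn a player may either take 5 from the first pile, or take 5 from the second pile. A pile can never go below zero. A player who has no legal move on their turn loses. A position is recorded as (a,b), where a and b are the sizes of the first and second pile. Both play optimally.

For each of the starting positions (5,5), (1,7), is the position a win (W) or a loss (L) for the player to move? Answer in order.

(5,5): L, (1,7): W

Work bottom-up. With no move the player to move loses. Otherwise the position is W if at least one move leads to an L position for the opponent, and L if every move leads to a W.
No move ever increases a pile, so every position that can arise here has a ≤ 5 and b ≤ 7; it is enough to label the cells with 0 ≤ a ≤ 5 and 0 ≤ b ≤ 7.
Every move lowers a or b (never raises either), so fill the grid row by row in increasing a, and left to right within a row: each cell's successors are then already labelled.
      b=0  b=1  b=2  b=3  b=4  b=5  b=6  b=7
a=0:    L    L    L    L    L    W    W    W
a=1:    L    L    L    L    L    W    W    W
a=2:    L    L    L    L    L    W    W    W
a=3:    L    L    L    L    L    W    W    W
a=4:    L    L    L    L    L    W    W    W
a=5:    W    W    W    W    W    L    L    L
Cells with no legal move (terminal, hence L): (0,0), (0,1), (0,2), (0,3), (0,4), (1,0), (1,1), (1,2), (1,3), (1,4), (2,0), (2,1), (2,2), (2,3), (2,4), (3,0), (3,1), (3,2), (3,3), (3,4), (4,0), (4,1), (4,2), (4,3), (4,4).
The remaining L cells, each justified by listing all of its moves:
(5,5): only reaches (0,5)(W), (5,0)(W), all W → L
(5,6): only reaches (0,6)(W), (5,1)(W), all W → L
(5,7): only reaches (0,7)(W), (5,2)(W), all W → L
Every other cell has at least one move into one of the L cells above, so it is W.
(5,5): one of the L cells justified above, so L
(1,7): the move to (1,2) reaches an L cell, so W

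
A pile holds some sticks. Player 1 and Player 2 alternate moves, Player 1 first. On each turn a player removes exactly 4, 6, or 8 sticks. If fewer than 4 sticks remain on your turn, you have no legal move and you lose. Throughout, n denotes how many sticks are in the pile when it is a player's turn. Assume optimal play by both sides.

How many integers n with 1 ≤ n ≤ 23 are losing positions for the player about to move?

7

Work bottom-up. With no move the player to move loses. Otherwise the position is W if at least one move leads to an L position for the opponent, and L if every move leads to a W.
n=0: no move → L
n=1: no move → L
n=2: no move → L
n=3: no move → L
n=4: reaches L-position 0 → W
n=5: reaches L-position 1 → W
n=6: reaches L-position 2 → W
n=7: reaches L-position 3 → W
n=8: reaches L-position 2 → W
n=9: reaches L-position 3 → W
n=10: reaches L-position 2 → W
n=11: reaches L-position 3 → W
n=12: only reaches 8(W), 6(W), 4(W), all W → L
n=13: only reaches 9(W), 7(W), 5(W), all W → L
n=14: only reaches 10(W), 8(W), 6(W), all W → L
n=15: only reaches 11(W), 9(W), 7(W), all W → L
n=16: reaches L-position 12 → W
n=17: reaches L-position 13 → W
n=18: reaches L-position 14 → W
n=19: reaches L-position 15 → W
n=20: reaches L-position 14 → W
n=21: reaches L-position 15 → W
n=22: reaches L-position 14 → W
n=23: reaches L-position 15 → W
L entries with 1 ≤ n ≤ 23 (n=0 is outside the asked range and is not counted): n = 1, 2, 3, 12, 13, 14, 15; that makes 7.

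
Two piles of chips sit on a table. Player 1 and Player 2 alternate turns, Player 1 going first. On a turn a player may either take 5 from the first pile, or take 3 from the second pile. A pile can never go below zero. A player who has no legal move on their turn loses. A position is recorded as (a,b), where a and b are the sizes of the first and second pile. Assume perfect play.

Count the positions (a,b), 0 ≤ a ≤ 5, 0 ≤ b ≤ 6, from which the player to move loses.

23

Label each position W (a win for the player to move) or L (a loss). A position with no legal move is L; any other position is W exactly when some move reaches an L, and L when every move reaches a W.
Every move lowers a or b (never raises either), so fill the grid row by row in increasing a, and left to right within a row: each cell's successors are then already labelled.
      b=0  b=1  b=2  b=3  b=4  b=5  b=6
a=0:    L    L    L    W    W    W    L
a=1:    L    L    L    W    W    W    L
a=2:    L    L    L    W    W    W    L
a=3:    L    L    L    W    W    W    L
a=4:    L    L    L    W    W    W    L
a=5:    W    W    W    L    L    L    W
Cells with no legal move (terminal, hence L): (0,0), (0,1), (0,2), (1,0), (1,1), (1,2), (2,0), (2,1), (2,2), (3,0), (3,1), (3,2), (4,0), (4,1), (4,2).
The remaining L cells, each justified by listing all of its moves:
(0,6): L (sole option (0,3)(W) is W)
(1,6): L (sole option (1,3)(W) is W)
(2,6): L (sole option (2,3)(W) is W)
(3,6): L (sole option (3,3)(W) is W)
(4,6): L (sole option (4,3)(W) is W)
(5,3): L (options (0,3)(W), (5,0)(W) are all W)
(5,4): L (options (0,4)(W), (5,1)(W) are all W)
(5,5): L (options (0,5)(W), (5,2)(W) are all W)
Every other cell has at least one move into one of the L cells above, so it is W.
L cells per row: a=0: 4, a=1: 4, a=2: 4, a=3: 4, a=4: 4, a=5: 3; total 23.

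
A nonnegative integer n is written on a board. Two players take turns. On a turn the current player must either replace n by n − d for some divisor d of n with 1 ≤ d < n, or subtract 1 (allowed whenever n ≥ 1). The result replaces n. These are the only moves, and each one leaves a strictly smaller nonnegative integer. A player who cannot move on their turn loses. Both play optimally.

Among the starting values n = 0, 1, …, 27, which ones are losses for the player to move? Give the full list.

Build the W/L table. Terminal = L. A non-terminal position is W if it has a move to some L; otherwise it is L.
n=0: no move → L
n=1: can move to 0, which is L ⇒ W
n=2: the only move is to 1(W), a W ⇒ L
n=3: can move to 2, which is L ⇒ W
n=4: can move to 2, which is L ⇒ W
n=5: the only move is to 4(W), a W ⇒ L
n=6: can move to 5, which is L ⇒ W
n=7: the only move is to 6(W), a W ⇒ L
n=8: can move to 7, which is L ⇒ W
n=9: moves to 6(W), 8(W); every one is W ⇒ L
n=10: can move to 5, which is L ⇒ W
n=11: the only move is to 10(W), a W ⇒ L
n=12: can move to 9, which is L ⇒ W
n=13: the only move is to 12(W), a W ⇒ L
n=14: can move to 7, which is L ⇒ W
n=15: moves to 10(W), 12(W), 14(W); every one is W ⇒ L
n=16: can move to 15, which is L ⇒ W
n=17: the only move is to 16(W), a W ⇒ L
n=18: can move to 9, which is L ⇒ W
n=19: the only move is to 18(W), a W ⇒ L
n=20: can move to 15, which is L ⇒ W
n=21: moves to 14(W), 18(W), 20(W); every one is W ⇒ L
n=22: can move to 11, which is L ⇒ W
n=23: the only move is to 22(W), a W ⇒ L
n=24: can move to 21, which is L ⇒ W
n=25: moves to 20(W), 24(W); every one is W ⇒ L
n=26: can move to 13, which is L ⇒ W
n=27: moves to 18(W), 24(W), 26(W); every one is W ⇒ L
Reading off the rows marked L gives the requested list; there are 14 such values of n.

0, 2, 5, 7, 9, 11, 13, 15, 17, 19, 21, 23, 25, 27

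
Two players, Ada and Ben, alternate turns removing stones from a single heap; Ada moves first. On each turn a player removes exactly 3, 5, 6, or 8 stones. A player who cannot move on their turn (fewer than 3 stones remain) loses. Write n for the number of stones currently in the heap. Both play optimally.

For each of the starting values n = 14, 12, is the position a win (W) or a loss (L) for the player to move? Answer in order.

Classify positions by backward induction: terminal positions (no move available) are L. From any other position, the mover wins iff some move reaches an L.
n=0: no move → L
n=1: no move → L
n=2: no move → L
n=3: →0(L), so W
n=4: →1(L), so W
n=5: →2(L), so W
n=6: →1(L), so W
n=7: →2(L), so W
n=8: →2(L), so W
n=9: →1(L), so W
n=10: →2(L), so W
n=11: →8(W), 6(W), 5(W), 3(W) — all W, so L
n=12: →9(W), 7(W), 6(W), 4(W) — all W, so L
n=13: →10(W), 8(W), 7(W), 5(W) — all W, so L
n=14: →11(L), so W

14: W, 12: L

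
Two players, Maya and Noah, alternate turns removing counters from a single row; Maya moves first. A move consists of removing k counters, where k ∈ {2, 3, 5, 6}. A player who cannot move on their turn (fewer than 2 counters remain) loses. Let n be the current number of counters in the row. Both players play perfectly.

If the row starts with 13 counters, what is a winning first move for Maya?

Remove 5, leaving 8.

Use the standard recursion: the mover loses at a terminal position; elsewhere, the mover wins exactly when some move hands the opponent an L position.
n=0: no move → L
n=1: no move → L
n=2: →0(L), so W
n=3: →1(L), so W
n=4: →1(L), so W
n=5: →0(L), so W
n=6: →1(L), so W
n=7: →1(L), so W
n=8: →6(W), 5(W), 3(W), 2(W) — all W, so L
n=9: →7(W), 6(W), 4(W), 3(W) — all W, so L
n=10: →8(L), so W
n=11: →9(L), so W
n=12: →9(L), so W
n=13: →8(L), so W
From 13, the L positions reachable in one move are: 8.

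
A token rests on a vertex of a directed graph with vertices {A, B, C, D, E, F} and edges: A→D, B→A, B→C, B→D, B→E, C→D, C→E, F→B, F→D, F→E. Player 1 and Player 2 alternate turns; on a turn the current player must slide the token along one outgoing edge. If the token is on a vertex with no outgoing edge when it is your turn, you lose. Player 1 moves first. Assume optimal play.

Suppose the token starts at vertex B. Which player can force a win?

Player 1 wins.

Build the W/L table. Terminal = L. A non-terminal position is W if it has a move to some L; otherwise it is L.
Every edge goes from a vertex to one that appears earlier in the order E, D, A, C, B, F, so processing vertices in that order labels each vertex after all of its successors.
E: no outgoing edge → L
D: no outgoing edge → L
A: can move to D, which is L ⇒ W
C: can move to D, which is L ⇒ W
B: can move to D, which is L ⇒ W
F: can move to D, which is L ⇒ W
The starting position B is W: Player 1 should move to D, handing over an L position.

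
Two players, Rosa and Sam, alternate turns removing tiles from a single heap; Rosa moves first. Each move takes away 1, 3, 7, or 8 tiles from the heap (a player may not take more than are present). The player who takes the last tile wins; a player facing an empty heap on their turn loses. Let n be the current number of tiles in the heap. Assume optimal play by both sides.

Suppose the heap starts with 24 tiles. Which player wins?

Rosa wins.

Work bottom-up. With no move the player to move loses. Otherwise the position is W if at least one move leads to an L position for the opponent, and L if every move leads to a W.
n=0: no move → L
n=1: W (go to 0, an L position)
n=2: L (sole option 1(W) is W)
n=3: W (go to 2, an L position)
n=4: L (options 3(W), 1(W) are all W)
n=5: W (go to 4, an L position)
n=6: L (options 5(W), 3(W) are all W)
n=7: W (go to 6, an L position)
n=8: W (go to 0, an L position)
n=9: W (go to 6, an L position)
n=10: W (go to 2, an L position)
n=11: W (go to 4, an L position)
n=12: W (go to 4, an L position)
n=13: W (go to 6, an L position)
n=14: W (go to 6, an L position)
n=15: L (options 14(W), 12(W), 8(W), 7(W) are all W)
n=16: W (go to 15, an L position)
n=17: L (options 16(W), 14(W), 10(W), 9(W) are all W)
n=18: W (go to 17, an L position)
n=19: L (options 18(W), 16(W), 12(W), 11(W) are all W)
n=20: W (go to 19, an L position)
n=21: L (options 20(W), 18(W), 14(W), 13(W) are all W)
n=22: W (go to 21, an L position)
n=23: W (go to 15, an L position)
n=24: W (go to 21, an L position)
From 24 Rosa can remove 3, leaving 21, reaching an L position.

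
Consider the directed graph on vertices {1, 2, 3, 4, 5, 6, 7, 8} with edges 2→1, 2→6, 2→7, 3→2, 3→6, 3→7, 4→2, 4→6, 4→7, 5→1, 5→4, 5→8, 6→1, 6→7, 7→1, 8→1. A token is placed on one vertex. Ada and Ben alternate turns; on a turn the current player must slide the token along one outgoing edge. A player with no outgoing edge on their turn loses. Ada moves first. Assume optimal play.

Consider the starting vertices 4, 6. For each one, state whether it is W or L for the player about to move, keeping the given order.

4: L, 6: W

Compute win/loss labels from the base case upward. A position with no move is L. Any other position is W if it can reach an L in one move, else L.
Every edge goes from a vertex to one that appears earlier in the order 1, 7, 6, 2, 4, 3, 8, 5, so processing vertices in that order labels each vertex after all of its successors.
1: no outgoing edge → L
7: can move to 1, which is L ⇒ W
6: can move to 1, which is L ⇒ W
2: can move to 1, which is L ⇒ W
4: moves to 2(W), 6(W), 7(W); every one is W ⇒ L
3: moves to 2(W), 6(W), 7(W); every one is W ⇒ L
8: can move to 1, which is L ⇒ W
5: can move to 4, which is L ⇒ W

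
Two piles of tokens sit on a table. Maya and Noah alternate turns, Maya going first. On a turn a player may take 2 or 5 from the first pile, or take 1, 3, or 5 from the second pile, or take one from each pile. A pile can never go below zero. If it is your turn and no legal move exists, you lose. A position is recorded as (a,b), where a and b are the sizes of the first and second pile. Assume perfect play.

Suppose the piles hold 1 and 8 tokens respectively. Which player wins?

Build the W/L table. Terminal = L. A non-terminal position is W if it has a move to some L; otherwise it is L.
No move ever increases a pile, so every position that can arise here has a ≤ 1 and b ≤ 8; it is enough to label the cells with 0 ≤ a ≤ 1 and 0 ≤ b ≤ 8.
Every move lowers a or b (never raises either), so fill the grid row by row in increasing a, and left to right within a row: each cell's successors are then already labelled.
      b=0  b=1  b=2  b=3  b=4  b=5  b=6  b=7  b=8
a=0:    L    W    L    W    L    W    L    W    L
a=1:    L    W    L    W    L    W    L    W    L
Cells with no legal move (terminal, hence L): (0,0), (1,0).
The remaining L cells, each justified by listing all of its moves:
(0,2): L (sole option (0,1)(W) is W)
(0,4): L (options (0,3)(W), (0,1)(W) are all W)
(0,6): L (options (0,5)(W), (0,3)(W), (0,1)(W) are all W)
(0,8): L (options (0,7)(W), (0,5)(W), (0,3)(W) are all W)
(1,2): L (options (1,1)(W), (0,1)(W) are all W)
(1,4): L (options (1,3)(W), (1,1)(W), (0,3)(W) are all W)
(1,6): L (options (1,5)(W), (1,3)(W), (1,1)(W), (0,5)(W) are all W)
(1,8): L (options (1,7)(W), (1,5)(W), (1,3)(W), (0,7)(W) are all W)
Every other cell has at least one move into one of the L cells above, so it is W.
The starting position (1,8) is L: whatever Maya does, the opponent receives a W position.

Noah wins.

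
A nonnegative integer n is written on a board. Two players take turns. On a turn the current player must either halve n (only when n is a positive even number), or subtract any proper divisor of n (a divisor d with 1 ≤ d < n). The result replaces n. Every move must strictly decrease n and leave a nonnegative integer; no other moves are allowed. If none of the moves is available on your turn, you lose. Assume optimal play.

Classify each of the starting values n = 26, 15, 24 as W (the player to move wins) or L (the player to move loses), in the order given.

Use the standard recursion: the mover loses at a terminal position; elsewhere, the mover wins exactly when some move hands the opponent an L position.
n=0: no move → L
n=1: no move → L
n=2: can move to 1, which is L ⇒ W
n=3: the only move is to 2(W), a W ⇒ L
n=4: can move to 3, which is L ⇒ W
n=5: the only move is to 4(W), a W ⇒ L
n=6: can move to 3, which is L ⇒ W
n=7: the only move is to 6(W), a W ⇒ L
n=8: can move to 7, which is L ⇒ W
n=9: moves to 6(W), 8(W); every one is W ⇒ L
n=10: can move to 5, which is L ⇒ W
n=11: the only move is to 10(W), a W ⇒ L
n=12: can move to 9, which is L ⇒ W
n=13: the only move is to 12(W), a W ⇒ L
n=14: can move to 7, which is L ⇒ W
n=15: moves to 10(W), 12(W), 14(W); every one is W ⇒ L
n=16: can move to 15, which is L ⇒ W
n=17: the only move is to 16(W), a W ⇒ L
n=18: can move to 9, which is L ⇒ W
n=19: the only move is to 18(W), a W ⇒ L
n=20: can move to 15, which is L ⇒ W
n=21: moves to 14(W), 18(W), 20(W); every one is W ⇒ L
n=22: can move to 11, which is L ⇒ W
n=23: the only move is to 22(W), a W ⇒ L
n=24: can move to 21, which is L ⇒ W
n=25: moves to 20(W), 24(W); every one is W ⇒ L
n=26: can move to 13, which is L ⇒ W

26: W, 15: L, 24: W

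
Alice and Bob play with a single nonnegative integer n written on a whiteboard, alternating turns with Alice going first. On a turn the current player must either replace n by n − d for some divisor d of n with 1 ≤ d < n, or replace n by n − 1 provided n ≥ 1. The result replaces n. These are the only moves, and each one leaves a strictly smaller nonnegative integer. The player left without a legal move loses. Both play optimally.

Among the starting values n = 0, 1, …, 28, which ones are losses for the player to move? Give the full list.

0, 2, 5, 7, 9, 11, 13, 15, 17, 19, 21, 23, 25, 27

Use the standard recursion: the mover loses at a terminal position; elsewhere, the mover wins exactly when some move hands the opponent an L position.
n=0: no move → L
n=1: W (go to 0, an L position)
n=2: L (sole option 1(W) is W)
n=3: W (go to 2, an L position)
n=4: W (go to 2, an L position)
n=5: L (sole option 4(W) is W)
n=6: W (go to 5, an L position)
n=7: L (sole option 6(W) is W)
n=8: W (go to 7, an L position)
n=9: L (options 6(W), 8(W) are all W)
n=10: W (go to 5, an L position)
n=11: L (sole option 10(W) is W)
n=12: W (go to 9, an L position)
n=13: L (sole option 12(W) is W)
n=14: W (go to 7, an L position)
n=15: L (options 10(W), 12(W), 14(W) are all W)
n=16: W (go to 15, an L position)
n=17: L (sole option 16(W) is W)
n=18: W (go to 9, an L position)
n=19: L (sole option 18(W) is W)
n=20: W (go to 15, an L position)
n=21: L (options 14(W), 18(W), 20(W) are all W)
n=22: W (go to 11, an L position)
n=23: L (sole option 22(W) is W)
n=24: W (go to 21, an L position)
n=25: L (options 20(W), 24(W) are all W)
n=26: W (go to 13, an L position)
n=27: L (options 18(W), 24(W), 26(W) are all W)
n=28: W (go to 21, an L position)
The losing starting values of n are exactly the entries labelled L in this table (14 of them).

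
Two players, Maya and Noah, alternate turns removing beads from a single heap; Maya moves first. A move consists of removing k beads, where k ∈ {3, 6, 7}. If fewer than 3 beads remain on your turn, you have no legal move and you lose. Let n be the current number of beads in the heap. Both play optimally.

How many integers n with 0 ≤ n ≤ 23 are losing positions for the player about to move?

Work bottom-up. With no move the player to move loses. Otherwise the position is W if at least one move leads to an L position for the opponent, and L if every move leads to a W.
n=0: no move → L
n=1: no move → L
n=2: no move → L
n=3: W (go to 0, an L position)
n=4: W (go to 1, an L position)
n=5: W (go to 2, an L position)
n=6: W (go to 0, an L position)
n=7: W (go to 1, an L position)
n=8: W (go to 2, an L position)
n=9: W (go to 2, an L position)
n=10: L (options 7(W), 4(W), 3(W) are all W)
n=11: L (options 8(W), 5(W), 4(W) are all W)
n=12: L (options 9(W), 6(W), 5(W) are all W)
n=13: W (go to 10, an L position)
n=14: W (go to 11, an L position)
n=15: W (go to 12, an L position)
n=16: W (go to 10, an L position)
n=17: W (go to 11, an L position)
n=18: W (go to 12, an L position)
n=19: W (go to 12, an L position)
n=20: L (options 17(W), 14(W), 13(W) are all W)
n=21: L (options 18(W), 15(W), 14(W) are all W)
n=22: L (options 19(W), 16(W), 15(W) are all W)
n=23: W (go to 20, an L position)
L entries with 0 ≤ n ≤ 23: n = 0, 1, 2, 10, 11, 12, 20, 21, 22; that makes 9.

9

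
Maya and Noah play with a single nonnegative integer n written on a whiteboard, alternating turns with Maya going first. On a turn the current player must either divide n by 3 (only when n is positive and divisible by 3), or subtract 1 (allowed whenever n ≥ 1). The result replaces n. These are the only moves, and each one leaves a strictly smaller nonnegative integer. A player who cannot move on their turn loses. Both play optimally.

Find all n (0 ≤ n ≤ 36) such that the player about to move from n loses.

0, 2, 4, 7, 9, 11, 13, 15, 17, 19, 22, 24, 26, 28, 30, 32, 34, 36

Classify positions by backward induction: terminal positions (no move available) are L. From any other position, the mover wins iff some move reaches an L.
n=0: no move → L
n=1: W (go to 0, an L position)
n=2: L (sole option 1(W) is W)
n=3: W (go to 2, an L position)
n=4: L (sole option 3(W) is W)
n=5: W (go to 4, an L position)
n=6: W (go to 2, an L position)
n=7: L (sole option 6(W) is W)
n=8: W (go to 7, an L position)
n=9: L (options 3(W), 8(W) are all W)
n=10: W (go to 9, an L position)
n=11: L (sole option 10(W) is W)
n=12: W (go to 4, an L position)
n=13: L (sole option 12(W) is W)
n=14: W (go to 13, an L position)
n=15: L (options 5(W), 14(W) are all W)
n=16: W (go to 15, an L position)
n=17: L (sole option 16(W) is W)
n=18: W (go to 17, an L position)
n=19: L (sole option 18(W) is W)
n=20: W (go to 19, an L position)
n=21: W (go to 7, an L position)
n=22: L (sole option 21(W) is W)
n=23: W (go to 22, an L position)
n=24: L (options 8(W), 23(W) are all W)
n=25: W (go to 24, an L position)
n=26: L (sole option 25(W) is W)
n=27: W (go to 9, an L position)
n=28: L (sole option 27(W) is W)
n=29: W (go to 28, an L position)
n=30: L (options 10(W), 29(W) are all W)
n=31: W (go to 30, an L position)
n=32: L (sole option 31(W) is W)
n=33: W (go to 11, an L position)
n=34: L (sole option 33(W) is W)
n=35: W (go to 34, an L position)
n=36: L (options 12(W), 35(W) are all W)
The losing starting values of n are exactly the entries labelled L in this table (18 of them).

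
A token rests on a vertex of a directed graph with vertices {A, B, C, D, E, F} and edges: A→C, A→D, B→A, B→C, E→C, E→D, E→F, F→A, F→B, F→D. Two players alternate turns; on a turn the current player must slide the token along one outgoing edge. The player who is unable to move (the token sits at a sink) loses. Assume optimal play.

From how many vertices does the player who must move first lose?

2

Build the W/L table. Terminal = L. A non-terminal position is W if it has a move to some L; otherwise it is L.
Every edge goes from a vertex to one that appears earlier in the order D, C, A, B, F, E, so processing vertices in that order labels each vertex after all of its successors.
D: no outgoing edge → L
C: no outgoing edge → L
A: W (go to C, an L position)
B: W (go to C, an L position)
F: W (go to D, an L position)
E: W (go to C, an L position)
The L vertices are C, D; that is 2 in all.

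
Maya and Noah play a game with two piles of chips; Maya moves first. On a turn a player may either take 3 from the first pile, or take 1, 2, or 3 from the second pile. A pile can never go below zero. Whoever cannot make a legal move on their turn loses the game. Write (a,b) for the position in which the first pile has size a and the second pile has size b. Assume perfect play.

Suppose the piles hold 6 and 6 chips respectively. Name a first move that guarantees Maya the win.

Move to (6,4).

Classify positions by backward induction: terminal positions (no move available) are L. From any other position, the mover wins iff some move reaches an L.
No move ever increases a pile, so every position that can arise here has a ≤ 6 and b ≤ 6; it is enough to label the cells with 0 ≤ a ≤ 6 and 0 ≤ b ≤ 6.
Every move lowers a or b (never raises either), so fill the grid row by row in increasing a, and left to right within a row: each cell's successors are then already labelled.
      b=0  b=1  b=2  b=3  b=4  b=5  b=6
a=0:    L    W    W    W    L    W    W
a=1:    L    W    W    W    L    W    W
a=2:    L    W    W    W    L    W    W
a=3:    W    L    W    W    W    L    W
a=4:    W    L    W    W    W    L    W
a=5:    W    L    W    W    W    L    W
a=6:    L    W    W    W    L    W    W
Cells with no legal move (terminal, hence L): (0,0), (1,0), (2,0).
The remaining L cells, each justified by listing all of its moves:
(0,4): moves to (0,3)(W), (0,2)(W), (0,1)(W); every one is W ⇒ L
(1,4): moves to (1,3)(W), (1,2)(W), (1,1)(W); every one is W ⇒ L
(2,4): moves to (2,3)(W), (2,2)(W), (2,1)(W); every one is W ⇒ L
(3,1): moves to (0,1)(W), (3,0)(W); every one is W ⇒ L
(3,5): moves to (0,5)(W), (3,4)(W), (3,3)(W), (3,2)(W); every one is W ⇒ L
(4,1): moves to (1,1)(W), (4,0)(W); every one is W ⇒ L
(4,5): moves to (1,5)(W), (4,4)(W), (4,3)(W), (4,2)(W); every one is W ⇒ L
(5,1): moves to (2,1)(W), (5,0)(W); every one is W ⇒ L
(5,5): moves to (2,5)(W), (5,4)(W), (5,3)(W), (5,2)(W); every one is W ⇒ L
(6,0): the only move is to (3,0)(W), a W ⇒ L
(6,4): moves to (3,4)(W), (6,3)(W), (6,2)(W), (6,1)(W); every one is W ⇒ L
Every other cell has at least one move into one of the L cells above, so it is W.
From (6,6), the L positions reachable in one move are: (6,4).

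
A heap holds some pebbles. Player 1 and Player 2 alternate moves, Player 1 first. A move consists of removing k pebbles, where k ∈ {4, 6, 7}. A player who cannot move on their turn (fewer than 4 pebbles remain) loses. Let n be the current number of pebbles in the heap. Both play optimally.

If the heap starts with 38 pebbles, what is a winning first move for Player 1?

Remove 4, leaving 34.

Build the W/L table. Terminal = L. A non-terminal position is W if it has a move to some L; otherwise it is L.
n=0: no move → L
n=1: no move → L
n=2: no move → L
n=3: no move → L
n=4: reaches L-position 0 → W
n=5: reaches L-position 1 → W
n=6: reaches L-position 2 → W
n=7: reaches L-position 3 → W
n=8: reaches L-position 2 → W
n=9: reaches L-position 3 → W
n=10: reaches L-position 3 → W
n=11: only reaches 7(W), 5(W), 4(W), all W → L
n=12: only reaches 8(W), 6(W), 5(W), all W → L
n=13: only reaches 9(W), 7(W), 6(W), all W → L
n=14: only reaches 10(W), 8(W), 7(W), all W → L
n=15: reaches L-position 11 → W
n=16: reaches L-position 12 → W
n=17: reaches L-position 13 → W
n=18: reaches L-position 14 → W
n=19: reaches L-position 13 → W
n=20: reaches L-position 14 → W
n=21: reaches L-position 14 → W
n=22: only reaches 18(W), 16(W), 15(W), all W → L
n=23: only reaches 19(W), 17(W), 16(W), all W → L
n=24: only reaches 20(W), 18(W), 17(W), all W → L
n=25: only reaches 21(W), 19(W), 18(W), all W → L
n=26: reaches L-position 22 → W
n=27: reaches L-position 23 → W
n=28: reaches L-position 24 → W
n=29: reaches L-position 25 → W
n=30: reaches L-position 24 → W
n=31: reaches L-position 25 → W
n=32: reaches L-position 25 → W
n=33: only reaches 29(W), 27(W), 26(W), all W → L
n=34: only reaches 30(W), 28(W), 27(W), all W → L
n=35: only reaches 31(W), 29(W), 28(W), all W → L
n=36: only reaches 32(W), 30(W), 29(W), all W → L
n=37: reaches L-position 33 → W
n=38: reaches L-position 34 → W
From 38, the L positions reachable in one move are: 34.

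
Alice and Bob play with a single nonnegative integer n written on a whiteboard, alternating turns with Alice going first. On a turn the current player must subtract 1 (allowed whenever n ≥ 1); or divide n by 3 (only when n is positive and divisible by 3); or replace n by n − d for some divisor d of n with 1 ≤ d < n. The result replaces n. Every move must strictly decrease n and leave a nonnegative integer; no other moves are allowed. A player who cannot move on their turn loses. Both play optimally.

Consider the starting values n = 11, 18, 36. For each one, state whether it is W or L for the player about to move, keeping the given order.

11: L, 18: W, 36: W

Label each position W (a win for the player to move) or L (a loss). A position with no legal move is L; any other position is W exactly when some move reaches an L, and L when every move reaches a W.
n=0: no move → L
n=1: →0(L), so W
n=2: →1(W) only, which is W, so L
n=3: →2(L), so W
n=4: →2(L), so W
n=5: →4(W) only, which is W, so L
n=6: →2(L), so W
n=7: →6(W) only, which is W, so L
n=8: →7(L), so W
n=9: →3(W), 6(W), 8(W) — all W, so L
n=10: →5(L), so W
n=11: →10(W) only, which is W, so L
n=12: →9(L), so W
n=13: →12(W) only, which is W, so L
n=14: →7(L), so W
n=15: →5(L), so W
n=16: →8(W), 12(W), 14(W), 15(W) — all W, so L
n=17: →16(L), so W
n=18: →9(L), so W
n=19: →18(W) only, which is W, so L
n=20: →16(L), so W
n=21: →7(L), so W
n=22: →11(L), so W
n=23: →22(W) only, which is W, so L
n=24: →16(L), so W
n=25: →20(W), 24(W) — all W, so L
n=26: →13(L), so W
n=27: →9(L), so W
n=28: →14(W), 21(W), 24(W), 26(W), 27(W) — all W, so L
n=29: →28(L), so W
n=30: →25(L), so W
n=31: →30(W) only, which is W, so L
n=32: →16(L), so W
n=33: →11(L), so W
n=34: →17(W), 32(W), 33(W) — all W, so L
n=35: →28(L), so W
n=36: →34(L), so W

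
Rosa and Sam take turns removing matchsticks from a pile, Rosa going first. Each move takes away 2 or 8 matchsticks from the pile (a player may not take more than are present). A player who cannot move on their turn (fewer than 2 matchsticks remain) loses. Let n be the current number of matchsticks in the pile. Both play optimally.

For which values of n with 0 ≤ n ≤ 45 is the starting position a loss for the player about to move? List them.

0, 1, 4, 5, 10, 11, 14, 15, 20, 21, 24, 25, 30, 31, 34, 35, 40, 41, 44, 45

Work bottom-up. With no move the player to move loses. Otherwise the position is W if at least one move leads to an L position for the opponent, and L if every move leads to a W.
n=0: no move → L
n=1: no move → L
n=2: can move to 0, which is L ⇒ W
n=3: can move to 1, which is L ⇒ W
n=4: the only move is to 2(W), a W ⇒ L
n=5: the only move is to 3(W), a W ⇒ L
n=6: can move to 4, which is L ⇒ W
n=7: can move to 5, which is L ⇒ W
n=8: can move to 0, which is L ⇒ W
n=9: can move to 1, which is L ⇒ W
n=10: moves to 8(W), 2(W); every one is W ⇒ L
n=11: moves to 9(W), 3(W); every one is W ⇒ L
n=12: can move to 10, which is L ⇒ W
n=13: can move to 11, which is L ⇒ W
n=14: moves to 12(W), 6(W); every one is W ⇒ L
n=15: moves to 13(W), 7(W); every one is W ⇒ L
n=16: can move to 14, which is L ⇒ W
n=17: can move to 15, which is L ⇒ W
n=18: can move to 10, which is L ⇒ W
n=19: can move to 11, which is L ⇒ W
n=20: moves to 18(W), 12(W); every one is W ⇒ L
n=21: moves to 19(W), 13(W); every one is W ⇒ L
n=22: can move to 20, which is L ⇒ W
n=23: can move to 21, which is L ⇒ W
n=24: moves to 22(W), 16(W); every one is W ⇒ L
n=25: moves to 23(W), 17(W); every one is W ⇒ L
n=26: can move to 24, which is L ⇒ W
n=27: can move to 25, which is L ⇒ W
n=28: can move to 20, which is L ⇒ W
n=29: can move to 21, which is L ⇒ W
n=30: moves to 28(W), 22(W); every one is W ⇒ L
n=31: moves to 29(W), 23(W); every one is W ⇒ L
n=32: can move to 30, which is L ⇒ W
n=33: can move to 31, which is L ⇒ W
n=34: moves to 32(W), 26(W); every one is W ⇒ L
n=35: moves to 33(W), 27(W); every one is W ⇒ L
n=36: can move to 34, which is L ⇒ W
n=37: can move to 35, which is L ⇒ W
n=38: can move to 30, which is L ⇒ W
n=39: can move to 31, which is L ⇒ W
n=40: moves to 38(W), 32(W); every one is W ⇒ L
n=41: moves to 39(W), 33(W); every one is W ⇒ L
n=42: can move to 40, which is L ⇒ W
n=43: can move to 41, which is L ⇒ W
n=44: moves to 42(W), 36(W); every one is W ⇒ L
n=45: moves to 43(W), 37(W); every one is W ⇒ L
The losing starting values of n are exactly the entries labelled L in this table (20 of them).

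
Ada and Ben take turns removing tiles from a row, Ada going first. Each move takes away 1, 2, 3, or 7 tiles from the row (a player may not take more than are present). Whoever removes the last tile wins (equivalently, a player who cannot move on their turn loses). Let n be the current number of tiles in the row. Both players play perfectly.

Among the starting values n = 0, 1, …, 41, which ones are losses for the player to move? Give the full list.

0, 4, 8, 12, 16, 20, 24, 28, 32, 36, 40

Build the W/L table. Terminal = L. A non-terminal position is W if it has a move to some L; otherwise it is L.
n=0: no move → L
n=1: can move to 0, which is L ⇒ W
n=2: can move to 0, which is L ⇒ W
n=3: can move to 0, which is L ⇒ W
n=4: moves to 3(W), 2(W), 1(W); every one is W ⇒ L
n=5: can move to 4, which is L ⇒ W
n=6: can move to 4, which is L ⇒ W
n=7: can move to 4, which is L ⇒ W
n=8: moves to 7(W), 6(W), 5(W), 1(W); every one is W ⇒ L
n=9: can move to 8, which is L ⇒ W
n=10: can move to 8, which is L ⇒ W
n=11: can move to 8, which is L ⇒ W
n=12: moves to 11(W), 10(W), 9(W), 5(W); every one is W ⇒ L
n=13: can move to 12, which is L ⇒ W
n=14: can move to 12, which is L ⇒ W
n=15: can move to 12, which is L ⇒ W
n=16: moves to 15(W), 14(W), 13(W), 9(W); every one is W ⇒ L
n=17: can move to 16, which is L ⇒ W
n=18: can move to 16, which is L ⇒ W
n=19: can move to 16, which is L ⇒ W
n=20: moves to 19(W), 18(W), 17(W), 13(W); every one is W ⇒ L
n=21: can move to 20, which is L ⇒ W
n=22: can move to 20, which is L ⇒ W
n=23: can move to 20, which is L ⇒ W
n=24: moves to 23(W), 22(W), 21(W), 17(W); every one is W ⇒ L
n=25: can move to 24, which is L ⇒ W
n=26: can move to 24, which is L ⇒ W
n=27: can move to 24, which is L ⇒ W
n=28: moves to 27(W), 26(W), 25(W), 21(W); every one is W ⇒ L
n=29: can move to 28, which is L ⇒ W
n=30: can move to 28, which is L ⇒ W
n=31: can move to 28, which is L ⇒ W
n=32: moves to 31(W), 30(W), 29(W), 25(W); every one is W ⇒ L
n=33: can move to 32, which is L ⇒ W
n=34: can move to 32, which is L ⇒ W
n=35: can move to 32, which is L ⇒ W
n=36: moves to 35(W), 34(W), 33(W), 29(W); every one is W ⇒ L
n=37: can move to 36, which is L ⇒ W
n=38: can move to 36, which is L ⇒ W
n=39: can move to 36, which is L ⇒ W
n=40: moves to 39(W), 38(W), 37(W), 33(W); every one is W ⇒ L
n=41: can move to 40, which is L ⇒ W
The losing starting values of n are exactly the entries labelled L in this table (11 of them).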